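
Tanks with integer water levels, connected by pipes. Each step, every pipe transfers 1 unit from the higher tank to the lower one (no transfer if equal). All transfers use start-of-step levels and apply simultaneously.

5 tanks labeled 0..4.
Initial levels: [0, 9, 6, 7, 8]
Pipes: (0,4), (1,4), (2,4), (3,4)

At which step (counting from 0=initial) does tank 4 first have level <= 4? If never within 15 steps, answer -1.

Step 1: flows [4->0,1->4,4->2,4->3] -> levels [1 8 7 8 6]
Step 2: flows [4->0,1->4,2->4,3->4] -> levels [2 7 6 7 8]
Step 3: flows [4->0,4->1,4->2,4->3] -> levels [3 8 7 8 4]
Tank 4 first reaches <=4 at step 3

Answer: 3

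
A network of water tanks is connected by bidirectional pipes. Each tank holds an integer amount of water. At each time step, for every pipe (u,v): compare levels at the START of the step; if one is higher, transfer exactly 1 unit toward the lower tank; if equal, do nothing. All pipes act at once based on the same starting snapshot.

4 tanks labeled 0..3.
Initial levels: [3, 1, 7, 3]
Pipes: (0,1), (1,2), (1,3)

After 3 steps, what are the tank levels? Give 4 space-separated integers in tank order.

Answer: 3 4 4 3

Derivation:
Step 1: flows [0->1,2->1,3->1] -> levels [2 4 6 2]
Step 2: flows [1->0,2->1,1->3] -> levels [3 3 5 3]
Step 3: flows [0=1,2->1,1=3] -> levels [3 4 4 3]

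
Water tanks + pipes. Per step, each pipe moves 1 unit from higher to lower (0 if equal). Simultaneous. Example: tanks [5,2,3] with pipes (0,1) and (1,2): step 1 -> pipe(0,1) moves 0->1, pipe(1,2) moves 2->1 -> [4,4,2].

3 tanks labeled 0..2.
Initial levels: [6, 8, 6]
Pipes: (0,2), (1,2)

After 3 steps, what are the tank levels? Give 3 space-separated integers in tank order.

Step 1: flows [0=2,1->2] -> levels [6 7 7]
Step 2: flows [2->0,1=2] -> levels [7 7 6]
Step 3: flows [0->2,1->2] -> levels [6 6 8]

Answer: 6 6 8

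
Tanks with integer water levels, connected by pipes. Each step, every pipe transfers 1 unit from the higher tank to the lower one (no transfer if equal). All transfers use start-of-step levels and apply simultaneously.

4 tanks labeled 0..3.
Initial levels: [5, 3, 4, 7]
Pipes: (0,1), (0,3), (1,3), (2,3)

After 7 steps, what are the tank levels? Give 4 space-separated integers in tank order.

Step 1: flows [0->1,3->0,3->1,3->2] -> levels [5 5 5 4]
Step 2: flows [0=1,0->3,1->3,2->3] -> levels [4 4 4 7]
Step 3: flows [0=1,3->0,3->1,3->2] -> levels [5 5 5 4]
  -> period-2 cycle: step 3 state = step 1 state
  -> state at step 7: (7-1) mod 2 = 0, same as step 1 -> [5 5 5 4]

Answer: 5 5 5 4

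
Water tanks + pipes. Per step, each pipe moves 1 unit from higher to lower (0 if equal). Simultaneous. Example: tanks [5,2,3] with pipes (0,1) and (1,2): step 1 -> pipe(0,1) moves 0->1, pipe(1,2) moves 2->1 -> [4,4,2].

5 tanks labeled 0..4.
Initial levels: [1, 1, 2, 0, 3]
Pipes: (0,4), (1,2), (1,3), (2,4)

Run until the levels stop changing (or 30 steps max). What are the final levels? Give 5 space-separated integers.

Answer: 1 2 0 1 3

Derivation:
Step 1: flows [4->0,2->1,1->3,4->2] -> levels [2 1 2 1 1]
Step 2: flows [0->4,2->1,1=3,2->4] -> levels [1 2 0 1 3]
Step 3: flows [4->0,1->2,1->3,4->2] -> levels [2 0 2 2 1]
Step 4: flows [0->4,2->1,3->1,2->4] -> levels [1 2 0 1 3]
  -> period-2 cycle: step 4 state = step 2 state; never stabilizes
  -> state at step 30: (30-2) mod 2 = 0, same as step 2 -> [1 2 0 1 3]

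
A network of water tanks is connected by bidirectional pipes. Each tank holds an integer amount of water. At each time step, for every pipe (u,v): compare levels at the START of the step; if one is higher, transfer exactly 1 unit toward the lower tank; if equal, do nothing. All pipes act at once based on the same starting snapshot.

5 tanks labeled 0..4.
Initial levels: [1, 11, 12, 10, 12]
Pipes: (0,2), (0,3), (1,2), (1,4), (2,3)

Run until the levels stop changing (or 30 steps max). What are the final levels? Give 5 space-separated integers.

Step 1: flows [2->0,3->0,2->1,4->1,2->3] -> levels [3 13 9 10 11]
Step 2: flows [2->0,3->0,1->2,1->4,3->2] -> levels [5 11 10 8 12]
Step 3: flows [2->0,3->0,1->2,4->1,2->3] -> levels [7 11 9 8 11]
Step 4: flows [2->0,3->0,1->2,1=4,2->3] -> levels [9 10 8 8 11]
Step 5: flows [0->2,0->3,1->2,4->1,2=3] -> levels [7 10 10 9 10]
Step 6: flows [2->0,3->0,1=2,1=4,2->3] -> levels [9 10 8 9 10]
Step 7: flows [0->2,0=3,1->2,1=4,3->2] -> levels [8 9 11 8 10]
Step 8: flows [2->0,0=3,2->1,4->1,2->3] -> levels [9 11 8 9 9]
Step 9: flows [0->2,0=3,1->2,1->4,3->2] -> levels [8 9 11 8 10]
  -> period-2 cycle: step 9 state = step 7 state; never stabilizes
  -> state at step 30: (30-7) mod 2 = 1, same as step 8 -> [9 11 8 9 9]

Answer: 9 11 8 9 9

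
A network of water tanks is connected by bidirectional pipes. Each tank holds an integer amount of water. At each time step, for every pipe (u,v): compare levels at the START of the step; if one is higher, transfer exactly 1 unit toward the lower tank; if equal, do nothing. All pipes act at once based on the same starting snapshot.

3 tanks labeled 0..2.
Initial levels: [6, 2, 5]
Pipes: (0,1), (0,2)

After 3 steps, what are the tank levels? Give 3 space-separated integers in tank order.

Answer: 5 4 4

Derivation:
Step 1: flows [0->1,0->2] -> levels [4 3 6]
Step 2: flows [0->1,2->0] -> levels [4 4 5]
Step 3: flows [0=1,2->0] -> levels [5 4 4]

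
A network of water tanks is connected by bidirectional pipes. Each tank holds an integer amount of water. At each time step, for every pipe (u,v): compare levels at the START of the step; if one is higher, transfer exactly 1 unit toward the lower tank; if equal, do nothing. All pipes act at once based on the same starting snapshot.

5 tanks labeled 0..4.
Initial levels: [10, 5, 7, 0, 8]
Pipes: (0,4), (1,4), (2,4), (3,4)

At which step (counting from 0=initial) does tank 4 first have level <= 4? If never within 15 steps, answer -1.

Step 1: flows [0->4,4->1,4->2,4->3] -> levels [9 6 8 1 6]
Step 2: flows [0->4,1=4,2->4,4->3] -> levels [8 6 7 2 7]
Step 3: flows [0->4,4->1,2=4,4->3] -> levels [7 7 7 3 6]
Step 4: flows [0->4,1->4,2->4,4->3] -> levels [6 6 6 4 8]
Step 5: flows [4->0,4->1,4->2,4->3] -> levels [7 7 7 5 4]
Tank 4 first reaches <=4 at step 5

Answer: 5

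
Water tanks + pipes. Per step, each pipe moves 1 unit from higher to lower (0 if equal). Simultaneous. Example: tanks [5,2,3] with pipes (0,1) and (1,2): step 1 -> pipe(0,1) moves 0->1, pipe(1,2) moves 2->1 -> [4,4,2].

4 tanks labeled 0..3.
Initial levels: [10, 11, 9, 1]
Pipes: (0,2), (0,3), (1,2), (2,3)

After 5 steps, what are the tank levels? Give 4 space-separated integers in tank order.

Step 1: flows [0->2,0->3,1->2,2->3] -> levels [8 10 10 3]
Step 2: flows [2->0,0->3,1=2,2->3] -> levels [8 10 8 5]
Step 3: flows [0=2,0->3,1->2,2->3] -> levels [7 9 8 7]
Step 4: flows [2->0,0=3,1->2,2->3] -> levels [8 8 7 8]
Step 5: flows [0->2,0=3,1->2,3->2] -> levels [7 7 10 7]

Answer: 7 7 10 7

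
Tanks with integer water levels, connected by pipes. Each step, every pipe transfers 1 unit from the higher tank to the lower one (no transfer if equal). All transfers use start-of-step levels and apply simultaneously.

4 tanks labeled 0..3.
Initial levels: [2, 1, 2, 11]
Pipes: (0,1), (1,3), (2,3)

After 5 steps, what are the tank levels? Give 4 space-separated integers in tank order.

Answer: 4 3 4 5

Derivation:
Step 1: flows [0->1,3->1,3->2] -> levels [1 3 3 9]
Step 2: flows [1->0,3->1,3->2] -> levels [2 3 4 7]
Step 3: flows [1->0,3->1,3->2] -> levels [3 3 5 5]
Step 4: flows [0=1,3->1,2=3] -> levels [3 4 5 4]
Step 5: flows [1->0,1=3,2->3] -> levels [4 3 4 5]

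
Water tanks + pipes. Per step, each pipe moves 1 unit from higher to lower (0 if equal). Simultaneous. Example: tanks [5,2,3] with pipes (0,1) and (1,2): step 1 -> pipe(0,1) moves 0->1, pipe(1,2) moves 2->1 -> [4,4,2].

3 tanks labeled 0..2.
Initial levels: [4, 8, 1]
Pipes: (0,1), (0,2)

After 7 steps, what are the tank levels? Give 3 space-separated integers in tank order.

Answer: 3 5 5

Derivation:
Step 1: flows [1->0,0->2] -> levels [4 7 2]
Step 2: flows [1->0,0->2] -> levels [4 6 3]
Step 3: flows [1->0,0->2] -> levels [4 5 4]
Step 4: flows [1->0,0=2] -> levels [5 4 4]
Step 5: flows [0->1,0->2] -> levels [3 5 5]
Step 6: flows [1->0,2->0] -> levels [5 4 4]
  -> period-2 cycle: step 6 state = step 4 state
  -> state at step 7: (7-4) mod 2 = 1, same as step 5 -> [3 5 5]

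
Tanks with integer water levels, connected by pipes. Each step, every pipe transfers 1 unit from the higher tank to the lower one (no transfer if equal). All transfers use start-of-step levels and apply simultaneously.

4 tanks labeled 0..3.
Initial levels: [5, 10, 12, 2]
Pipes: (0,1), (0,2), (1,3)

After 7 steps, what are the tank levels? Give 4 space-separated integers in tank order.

Answer: 8 7 7 7

Derivation:
Step 1: flows [1->0,2->0,1->3] -> levels [7 8 11 3]
Step 2: flows [1->0,2->0,1->3] -> levels [9 6 10 4]
Step 3: flows [0->1,2->0,1->3] -> levels [9 6 9 5]
Step 4: flows [0->1,0=2,1->3] -> levels [8 6 9 6]
Step 5: flows [0->1,2->0,1=3] -> levels [8 7 8 6]
Step 6: flows [0->1,0=2,1->3] -> levels [7 7 8 7]
Step 7: flows [0=1,2->0,1=3] -> levels [8 7 7 7]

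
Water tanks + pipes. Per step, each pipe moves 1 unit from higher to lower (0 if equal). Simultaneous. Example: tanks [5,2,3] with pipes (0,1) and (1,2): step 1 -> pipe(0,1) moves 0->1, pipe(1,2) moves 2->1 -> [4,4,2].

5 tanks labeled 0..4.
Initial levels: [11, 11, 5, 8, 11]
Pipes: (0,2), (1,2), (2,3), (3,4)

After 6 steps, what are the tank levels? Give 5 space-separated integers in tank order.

Step 1: flows [0->2,1->2,3->2,4->3] -> levels [10 10 8 8 10]
Step 2: flows [0->2,1->2,2=3,4->3] -> levels [9 9 10 9 9]
Step 3: flows [2->0,2->1,2->3,3=4] -> levels [10 10 7 10 9]
Step 4: flows [0->2,1->2,3->2,3->4] -> levels [9 9 10 8 10]
Step 5: flows [2->0,2->1,2->3,4->3] -> levels [10 10 7 10 9]
  -> period-2 cycle: step 5 state = step 3 state
  -> state at step 6: (6-3) mod 2 = 1, same as step 4 -> [9 9 10 8 10]

Answer: 9 9 10 8 10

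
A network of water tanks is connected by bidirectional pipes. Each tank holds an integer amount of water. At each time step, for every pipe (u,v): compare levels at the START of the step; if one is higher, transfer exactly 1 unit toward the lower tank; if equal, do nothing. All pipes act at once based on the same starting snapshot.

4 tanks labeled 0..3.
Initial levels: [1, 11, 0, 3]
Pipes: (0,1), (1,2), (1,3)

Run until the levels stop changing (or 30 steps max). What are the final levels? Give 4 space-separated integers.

Answer: 3 5 3 4

Derivation:
Step 1: flows [1->0,1->2,1->3] -> levels [2 8 1 4]
Step 2: flows [1->0,1->2,1->3] -> levels [3 5 2 5]
Step 3: flows [1->0,1->2,1=3] -> levels [4 3 3 5]
Step 4: flows [0->1,1=2,3->1] -> levels [3 5 3 4]
Step 5: flows [1->0,1->2,1->3] -> levels [4 2 4 5]
Step 6: flows [0->1,2->1,3->1] -> levels [3 5 3 4]
  -> period-2 cycle: step 6 state = step 4 state; never stabilizes
  -> state at step 30: (30-4) mod 2 = 0, same as step 4 -> [3 5 3 4]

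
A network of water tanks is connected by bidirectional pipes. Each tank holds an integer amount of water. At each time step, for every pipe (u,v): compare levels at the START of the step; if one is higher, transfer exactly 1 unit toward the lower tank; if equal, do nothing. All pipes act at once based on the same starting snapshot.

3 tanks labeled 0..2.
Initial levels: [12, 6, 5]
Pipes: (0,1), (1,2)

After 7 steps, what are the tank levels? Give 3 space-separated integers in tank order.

Answer: 8 7 8

Derivation:
Step 1: flows [0->1,1->2] -> levels [11 6 6]
Step 2: flows [0->1,1=2] -> levels [10 7 6]
Step 3: flows [0->1,1->2] -> levels [9 7 7]
Step 4: flows [0->1,1=2] -> levels [8 8 7]
Step 5: flows [0=1,1->2] -> levels [8 7 8]
Step 6: flows [0->1,2->1] -> levels [7 9 7]
Step 7: flows [1->0,1->2] -> levels [8 7 8]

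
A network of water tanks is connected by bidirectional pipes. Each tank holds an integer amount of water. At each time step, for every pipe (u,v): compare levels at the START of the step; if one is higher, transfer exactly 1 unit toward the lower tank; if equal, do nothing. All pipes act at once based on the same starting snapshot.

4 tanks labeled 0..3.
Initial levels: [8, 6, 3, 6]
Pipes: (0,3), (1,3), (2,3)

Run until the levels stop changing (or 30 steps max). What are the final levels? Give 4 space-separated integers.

Answer: 5 5 5 8

Derivation:
Step 1: flows [0->3,1=3,3->2] -> levels [7 6 4 6]
Step 2: flows [0->3,1=3,3->2] -> levels [6 6 5 6]
Step 3: flows [0=3,1=3,3->2] -> levels [6 6 6 5]
Step 4: flows [0->3,1->3,2->3] -> levels [5 5 5 8]
Step 5: flows [3->0,3->1,3->2] -> levels [6 6 6 5]
  -> period-2 cycle: step 5 state = step 3 state; never stabilizes
  -> state at step 30: (30-3) mod 2 = 1, same as step 4 -> [5 5 5 8]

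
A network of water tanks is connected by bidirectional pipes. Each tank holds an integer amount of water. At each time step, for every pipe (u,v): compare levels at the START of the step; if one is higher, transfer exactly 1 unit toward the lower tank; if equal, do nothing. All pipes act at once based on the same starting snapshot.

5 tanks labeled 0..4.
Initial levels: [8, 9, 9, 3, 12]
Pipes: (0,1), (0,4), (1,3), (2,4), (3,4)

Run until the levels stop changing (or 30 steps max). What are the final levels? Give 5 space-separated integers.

Step 1: flows [1->0,4->0,1->3,4->2,4->3] -> levels [10 7 10 5 9]
Step 2: flows [0->1,0->4,1->3,2->4,4->3] -> levels [8 7 9 7 10]
Step 3: flows [0->1,4->0,1=3,4->2,4->3] -> levels [8 8 10 8 7]
Step 4: flows [0=1,0->4,1=3,2->4,3->4] -> levels [7 8 9 7 10]
Step 5: flows [1->0,4->0,1->3,4->2,4->3] -> levels [9 6 10 9 7]
Step 6: flows [0->1,0->4,3->1,2->4,3->4] -> levels [7 8 9 7 10]
  -> period-2 cycle: step 6 state = step 4 state; never stabilizes
  -> state at step 30: (30-4) mod 2 = 0, same as step 4 -> [7 8 9 7 10]

Answer: 7 8 9 7 10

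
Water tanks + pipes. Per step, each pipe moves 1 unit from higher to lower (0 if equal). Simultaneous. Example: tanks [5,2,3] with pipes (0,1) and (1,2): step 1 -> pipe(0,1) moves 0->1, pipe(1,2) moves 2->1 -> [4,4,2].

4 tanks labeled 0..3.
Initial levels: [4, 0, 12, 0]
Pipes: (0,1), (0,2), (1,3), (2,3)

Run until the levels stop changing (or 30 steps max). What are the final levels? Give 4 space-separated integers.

Step 1: flows [0->1,2->0,1=3,2->3] -> levels [4 1 10 1]
Step 2: flows [0->1,2->0,1=3,2->3] -> levels [4 2 8 2]
Step 3: flows [0->1,2->0,1=3,2->3] -> levels [4 3 6 3]
Step 4: flows [0->1,2->0,1=3,2->3] -> levels [4 4 4 4]
Step 5: flows [0=1,0=2,1=3,2=3] -> levels [4 4 4 4]
  -> stable (no change)

Answer: 4 4 4 4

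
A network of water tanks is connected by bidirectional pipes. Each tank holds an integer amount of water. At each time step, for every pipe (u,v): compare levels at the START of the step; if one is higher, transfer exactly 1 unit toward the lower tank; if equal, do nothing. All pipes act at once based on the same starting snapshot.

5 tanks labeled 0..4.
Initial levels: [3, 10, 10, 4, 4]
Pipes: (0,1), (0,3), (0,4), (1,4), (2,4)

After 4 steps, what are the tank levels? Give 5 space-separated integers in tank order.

Step 1: flows [1->0,3->0,4->0,1->4,2->4] -> levels [6 8 9 3 5]
Step 2: flows [1->0,0->3,0->4,1->4,2->4] -> levels [5 6 8 4 8]
Step 3: flows [1->0,0->3,4->0,4->1,2=4] -> levels [6 6 8 5 6]
Step 4: flows [0=1,0->3,0=4,1=4,2->4] -> levels [5 6 7 6 7]

Answer: 5 6 7 6 7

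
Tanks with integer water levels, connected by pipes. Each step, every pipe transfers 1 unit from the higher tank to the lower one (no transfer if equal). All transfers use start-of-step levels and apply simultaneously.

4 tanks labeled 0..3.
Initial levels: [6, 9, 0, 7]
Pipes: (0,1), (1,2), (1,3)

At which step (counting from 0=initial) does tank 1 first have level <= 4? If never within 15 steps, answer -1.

Step 1: flows [1->0,1->2,1->3] -> levels [7 6 1 8]
Step 2: flows [0->1,1->2,3->1] -> levels [6 7 2 7]
Step 3: flows [1->0,1->2,1=3] -> levels [7 5 3 7]
Step 4: flows [0->1,1->2,3->1] -> levels [6 6 4 6]
Step 5: flows [0=1,1->2,1=3] -> levels [6 5 5 6]
Step 6: flows [0->1,1=2,3->1] -> levels [5 7 5 5]
Step 7: flows [1->0,1->2,1->3] -> levels [6 4 6 6]
Tank 1 first reaches <=4 at step 7

Answer: 7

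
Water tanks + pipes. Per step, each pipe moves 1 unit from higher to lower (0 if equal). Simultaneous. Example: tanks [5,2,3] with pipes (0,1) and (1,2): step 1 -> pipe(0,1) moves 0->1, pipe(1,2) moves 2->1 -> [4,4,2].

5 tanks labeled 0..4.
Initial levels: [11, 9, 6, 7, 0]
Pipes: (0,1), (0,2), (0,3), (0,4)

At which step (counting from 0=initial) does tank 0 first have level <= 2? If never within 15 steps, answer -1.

Step 1: flows [0->1,0->2,0->3,0->4] -> levels [7 10 7 8 1]
Step 2: flows [1->0,0=2,3->0,0->4] -> levels [8 9 7 7 2]
Step 3: flows [1->0,0->2,0->3,0->4] -> levels [6 8 8 8 3]
Step 4: flows [1->0,2->0,3->0,0->4] -> levels [8 7 7 7 4]
Step 5: flows [0->1,0->2,0->3,0->4] -> levels [4 8 8 8 5]
Step 6: flows [1->0,2->0,3->0,4->0] -> levels [8 7 7 7 4]
  -> period-2 cycle (repeats step 4); tank 0 never drops to <=2
Tank 0 never reaches <=2 within 15 steps

Answer: -1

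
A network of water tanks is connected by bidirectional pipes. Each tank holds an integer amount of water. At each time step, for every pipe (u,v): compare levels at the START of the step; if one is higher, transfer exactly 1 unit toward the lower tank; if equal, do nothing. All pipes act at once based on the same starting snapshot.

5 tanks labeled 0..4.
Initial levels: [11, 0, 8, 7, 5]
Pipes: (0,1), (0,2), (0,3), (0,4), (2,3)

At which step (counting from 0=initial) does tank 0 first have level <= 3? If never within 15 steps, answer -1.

Answer: -1

Derivation:
Step 1: flows [0->1,0->2,0->3,0->4,2->3] -> levels [7 1 8 9 6]
Step 2: flows [0->1,2->0,3->0,0->4,3->2] -> levels [7 2 8 7 7]
Step 3: flows [0->1,2->0,0=3,0=4,2->3] -> levels [7 3 6 8 7]
Step 4: flows [0->1,0->2,3->0,0=4,3->2] -> levels [6 4 8 6 7]
Step 5: flows [0->1,2->0,0=3,4->0,2->3] -> levels [7 5 6 7 6]
Step 6: flows [0->1,0->2,0=3,0->4,3->2] -> levels [4 6 8 6 7]
Step 7: flows [1->0,2->0,3->0,4->0,2->3] -> levels [8 5 6 6 6]
Step 8: flows [0->1,0->2,0->3,0->4,2=3] -> levels [4 6 7 7 7]
Step 9: flows [1->0,2->0,3->0,4->0,2=3] -> levels [8 5 6 6 6]
  -> period-2 cycle (repeats step 7); tank 0 never drops to <=3
Tank 0 never reaches <=3 within 15 steps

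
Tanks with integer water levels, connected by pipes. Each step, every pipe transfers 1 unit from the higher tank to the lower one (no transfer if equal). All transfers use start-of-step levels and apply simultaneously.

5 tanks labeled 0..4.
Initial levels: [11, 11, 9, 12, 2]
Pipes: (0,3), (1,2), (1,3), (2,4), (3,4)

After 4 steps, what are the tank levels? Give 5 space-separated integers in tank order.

Answer: 9 8 9 10 9

Derivation:
Step 1: flows [3->0,1->2,3->1,2->4,3->4] -> levels [12 11 9 9 4]
Step 2: flows [0->3,1->2,1->3,2->4,3->4] -> levels [11 9 9 10 6]
Step 3: flows [0->3,1=2,3->1,2->4,3->4] -> levels [10 10 8 9 8]
Step 4: flows [0->3,1->2,1->3,2=4,3->4] -> levels [9 8 9 10 9]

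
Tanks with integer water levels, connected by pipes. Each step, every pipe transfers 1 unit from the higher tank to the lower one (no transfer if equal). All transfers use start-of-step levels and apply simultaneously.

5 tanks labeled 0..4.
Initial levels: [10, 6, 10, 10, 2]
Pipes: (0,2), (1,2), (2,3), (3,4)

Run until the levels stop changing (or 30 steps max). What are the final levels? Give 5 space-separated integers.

Answer: 8 8 9 6 7

Derivation:
Step 1: flows [0=2,2->1,2=3,3->4] -> levels [10 7 9 9 3]
Step 2: flows [0->2,2->1,2=3,3->4] -> levels [9 8 9 8 4]
Step 3: flows [0=2,2->1,2->3,3->4] -> levels [9 9 7 8 5]
Step 4: flows [0->2,1->2,3->2,3->4] -> levels [8 8 10 6 6]
Step 5: flows [2->0,2->1,2->3,3=4] -> levels [9 9 7 7 6]
Step 6: flows [0->2,1->2,2=3,3->4] -> levels [8 8 9 6 7]
Step 7: flows [2->0,2->1,2->3,4->3] -> levels [9 9 6 8 6]
Step 8: flows [0->2,1->2,3->2,3->4] -> levels [8 8 9 6 7]
  -> period-2 cycle: step 8 state = step 6 state; never stabilizes
  -> state at step 30: (30-6) mod 2 = 0, same as step 6 -> [8 8 9 6 7]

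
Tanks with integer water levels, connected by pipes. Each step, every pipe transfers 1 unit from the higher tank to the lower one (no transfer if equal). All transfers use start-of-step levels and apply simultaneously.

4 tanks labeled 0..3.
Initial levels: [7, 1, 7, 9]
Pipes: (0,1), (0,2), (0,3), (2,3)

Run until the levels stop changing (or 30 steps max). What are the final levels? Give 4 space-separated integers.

Step 1: flows [0->1,0=2,3->0,3->2] -> levels [7 2 8 7]
Step 2: flows [0->1,2->0,0=3,2->3] -> levels [7 3 6 8]
Step 3: flows [0->1,0->2,3->0,3->2] -> levels [6 4 8 6]
Step 4: flows [0->1,2->0,0=3,2->3] -> levels [6 5 6 7]
Step 5: flows [0->1,0=2,3->0,3->2] -> levels [6 6 7 5]
Step 6: flows [0=1,2->0,0->3,2->3] -> levels [6 6 5 7]
Step 7: flows [0=1,0->2,3->0,3->2] -> levels [6 6 7 5]
  -> period-2 cycle: step 7 state = step 5 state; never stabilizes
  -> state at step 30: (30-5) mod 2 = 1, same as step 6 -> [6 6 5 7]

Answer: 6 6 5 7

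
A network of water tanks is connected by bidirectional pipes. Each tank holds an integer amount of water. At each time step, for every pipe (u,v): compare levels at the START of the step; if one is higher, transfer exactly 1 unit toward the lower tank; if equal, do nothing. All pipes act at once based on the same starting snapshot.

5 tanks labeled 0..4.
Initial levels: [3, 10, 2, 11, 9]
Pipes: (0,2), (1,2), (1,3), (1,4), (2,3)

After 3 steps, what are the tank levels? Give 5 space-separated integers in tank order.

Step 1: flows [0->2,1->2,3->1,1->4,3->2] -> levels [2 9 5 9 10]
Step 2: flows [2->0,1->2,1=3,4->1,3->2] -> levels [3 9 6 8 9]
Step 3: flows [2->0,1->2,1->3,1=4,3->2] -> levels [4 7 7 8 9]

Answer: 4 7 7 8 9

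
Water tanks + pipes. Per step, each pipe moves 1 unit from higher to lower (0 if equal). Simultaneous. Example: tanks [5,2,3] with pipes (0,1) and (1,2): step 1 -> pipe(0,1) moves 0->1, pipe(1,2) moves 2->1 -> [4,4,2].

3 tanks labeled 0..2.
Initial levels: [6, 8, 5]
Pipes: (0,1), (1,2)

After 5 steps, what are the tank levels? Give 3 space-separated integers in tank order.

Answer: 7 5 7

Derivation:
Step 1: flows [1->0,1->2] -> levels [7 6 6]
Step 2: flows [0->1,1=2] -> levels [6 7 6]
Step 3: flows [1->0,1->2] -> levels [7 5 7]
Step 4: flows [0->1,2->1] -> levels [6 7 6]
  -> period-2 cycle: step 4 state = step 2 state
  -> state at step 5: (5-2) mod 2 = 1, same as step 3 -> [7 5 7]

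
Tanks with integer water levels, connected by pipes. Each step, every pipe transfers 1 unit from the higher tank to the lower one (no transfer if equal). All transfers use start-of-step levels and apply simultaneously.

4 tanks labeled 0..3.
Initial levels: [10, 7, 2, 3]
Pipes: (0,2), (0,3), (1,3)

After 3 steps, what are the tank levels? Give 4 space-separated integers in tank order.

Answer: 6 6 5 5

Derivation:
Step 1: flows [0->2,0->3,1->3] -> levels [8 6 3 5]
Step 2: flows [0->2,0->3,1->3] -> levels [6 5 4 7]
Step 3: flows [0->2,3->0,3->1] -> levels [6 6 5 5]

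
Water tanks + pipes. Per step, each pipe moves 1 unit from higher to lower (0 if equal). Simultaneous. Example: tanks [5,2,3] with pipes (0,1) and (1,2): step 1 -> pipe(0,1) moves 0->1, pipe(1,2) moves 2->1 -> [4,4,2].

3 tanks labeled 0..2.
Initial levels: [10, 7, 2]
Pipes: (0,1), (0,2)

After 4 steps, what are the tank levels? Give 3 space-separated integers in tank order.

Step 1: flows [0->1,0->2] -> levels [8 8 3]
Step 2: flows [0=1,0->2] -> levels [7 8 4]
Step 3: flows [1->0,0->2] -> levels [7 7 5]
Step 4: flows [0=1,0->2] -> levels [6 7 6]

Answer: 6 7 6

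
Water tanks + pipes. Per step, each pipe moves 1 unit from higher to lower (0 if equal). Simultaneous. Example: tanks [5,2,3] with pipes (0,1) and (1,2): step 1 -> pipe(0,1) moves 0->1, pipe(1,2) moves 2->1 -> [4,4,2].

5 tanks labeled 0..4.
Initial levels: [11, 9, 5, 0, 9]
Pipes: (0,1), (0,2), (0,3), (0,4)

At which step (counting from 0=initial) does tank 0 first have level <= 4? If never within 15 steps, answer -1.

Step 1: flows [0->1,0->2,0->3,0->4] -> levels [7 10 6 1 10]
Step 2: flows [1->0,0->2,0->3,4->0] -> levels [7 9 7 2 9]
Step 3: flows [1->0,0=2,0->3,4->0] -> levels [8 8 7 3 8]
Step 4: flows [0=1,0->2,0->3,0=4] -> levels [6 8 8 4 8]
Step 5: flows [1->0,2->0,0->3,4->0] -> levels [8 7 7 5 7]
Step 6: flows [0->1,0->2,0->3,0->4] -> levels [4 8 8 6 8]
Tank 0 first reaches <=4 at step 6

Answer: 6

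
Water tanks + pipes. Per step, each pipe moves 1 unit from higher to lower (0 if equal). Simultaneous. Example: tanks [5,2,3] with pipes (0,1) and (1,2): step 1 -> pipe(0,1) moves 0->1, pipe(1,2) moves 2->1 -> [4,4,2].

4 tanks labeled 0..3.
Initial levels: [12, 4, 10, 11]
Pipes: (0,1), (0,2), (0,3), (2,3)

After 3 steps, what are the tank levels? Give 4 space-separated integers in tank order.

Step 1: flows [0->1,0->2,0->3,3->2] -> levels [9 5 12 11]
Step 2: flows [0->1,2->0,3->0,2->3] -> levels [10 6 10 11]
Step 3: flows [0->1,0=2,3->0,3->2] -> levels [10 7 11 9]

Answer: 10 7 11 9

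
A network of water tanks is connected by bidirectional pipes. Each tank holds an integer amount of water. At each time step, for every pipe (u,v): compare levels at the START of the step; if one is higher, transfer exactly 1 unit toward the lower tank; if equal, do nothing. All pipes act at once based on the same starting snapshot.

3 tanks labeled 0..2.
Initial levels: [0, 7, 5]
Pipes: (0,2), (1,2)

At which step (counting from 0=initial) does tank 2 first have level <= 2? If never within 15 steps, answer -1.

Step 1: flows [2->0,1->2] -> levels [1 6 5]
Step 2: flows [2->0,1->2] -> levels [2 5 5]
Step 3: flows [2->0,1=2] -> levels [3 5 4]
Step 4: flows [2->0,1->2] -> levels [4 4 4]
Step 5: flows [0=2,1=2] -> levels [4 4 4]
  -> stable; tank 2 stays at 4 > 2
Tank 2 never reaches <=2 within 15 steps

Answer: -1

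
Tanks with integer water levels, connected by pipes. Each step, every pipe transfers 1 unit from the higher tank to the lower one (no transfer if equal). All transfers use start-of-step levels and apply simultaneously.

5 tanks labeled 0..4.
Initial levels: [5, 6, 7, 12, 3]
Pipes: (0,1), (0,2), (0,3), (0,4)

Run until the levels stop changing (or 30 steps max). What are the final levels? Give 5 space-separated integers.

Step 1: flows [1->0,2->0,3->0,0->4] -> levels [7 5 6 11 4]
Step 2: flows [0->1,0->2,3->0,0->4] -> levels [5 6 7 10 5]
Step 3: flows [1->0,2->0,3->0,0=4] -> levels [8 5 6 9 5]
Step 4: flows [0->1,0->2,3->0,0->4] -> levels [6 6 7 8 6]
Step 5: flows [0=1,2->0,3->0,0=4] -> levels [8 6 6 7 6]
Step 6: flows [0->1,0->2,0->3,0->4] -> levels [4 7 7 8 7]
Step 7: flows [1->0,2->0,3->0,4->0] -> levels [8 6 6 7 6]
  -> period-2 cycle: step 7 state = step 5 state; never stabilizes
  -> state at step 30: (30-5) mod 2 = 1, same as step 6 -> [4 7 7 8 7]

Answer: 4 7 7 8 7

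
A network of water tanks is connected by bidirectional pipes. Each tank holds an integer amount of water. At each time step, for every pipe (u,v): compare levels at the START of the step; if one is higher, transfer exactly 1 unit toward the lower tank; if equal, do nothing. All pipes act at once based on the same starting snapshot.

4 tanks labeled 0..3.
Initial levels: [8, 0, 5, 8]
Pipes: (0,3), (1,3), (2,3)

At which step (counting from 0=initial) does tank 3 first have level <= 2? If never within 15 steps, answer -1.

Step 1: flows [0=3,3->1,3->2] -> levels [8 1 6 6]
Step 2: flows [0->3,3->1,2=3] -> levels [7 2 6 6]
Step 3: flows [0->3,3->1,2=3] -> levels [6 3 6 6]
Step 4: flows [0=3,3->1,2=3] -> levels [6 4 6 5]
Step 5: flows [0->3,3->1,2->3] -> levels [5 5 5 6]
Step 6: flows [3->0,3->1,3->2] -> levels [6 6 6 3]
Step 7: flows [0->3,1->3,2->3] -> levels [5 5 5 6]
  -> period-2 cycle (repeats step 5); tank 3 never drops to <=2
Tank 3 never reaches <=2 within 15 steps

Answer: -1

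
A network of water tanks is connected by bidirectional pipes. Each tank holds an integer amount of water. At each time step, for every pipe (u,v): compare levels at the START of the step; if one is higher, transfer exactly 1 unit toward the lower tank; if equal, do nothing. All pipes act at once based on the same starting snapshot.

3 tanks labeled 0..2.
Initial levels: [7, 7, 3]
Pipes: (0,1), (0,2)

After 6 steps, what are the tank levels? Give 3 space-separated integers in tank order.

Step 1: flows [0=1,0->2] -> levels [6 7 4]
Step 2: flows [1->0,0->2] -> levels [6 6 5]
Step 3: flows [0=1,0->2] -> levels [5 6 6]
Step 4: flows [1->0,2->0] -> levels [7 5 5]
Step 5: flows [0->1,0->2] -> levels [5 6 6]
  -> period-2 cycle: step 5 state = step 3 state
  -> state at step 6: (6-3) mod 2 = 1, same as step 4 -> [7 5 5]

Answer: 7 5 5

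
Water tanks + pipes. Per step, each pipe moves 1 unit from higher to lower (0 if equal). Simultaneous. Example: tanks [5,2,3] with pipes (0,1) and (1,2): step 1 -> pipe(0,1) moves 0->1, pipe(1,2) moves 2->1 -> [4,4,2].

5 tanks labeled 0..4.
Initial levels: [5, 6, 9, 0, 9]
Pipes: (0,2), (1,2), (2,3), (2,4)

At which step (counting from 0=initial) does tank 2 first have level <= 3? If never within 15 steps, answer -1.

Answer: 5

Derivation:
Step 1: flows [2->0,2->1,2->3,2=4] -> levels [6 7 6 1 9]
Step 2: flows [0=2,1->2,2->3,4->2] -> levels [6 6 7 2 8]
Step 3: flows [2->0,2->1,2->3,4->2] -> levels [7 7 5 3 7]
Step 4: flows [0->2,1->2,2->3,4->2] -> levels [6 6 7 4 6]
Step 5: flows [2->0,2->1,2->3,2->4] -> levels [7 7 3 5 7]
Tank 2 first reaches <=3 at step 5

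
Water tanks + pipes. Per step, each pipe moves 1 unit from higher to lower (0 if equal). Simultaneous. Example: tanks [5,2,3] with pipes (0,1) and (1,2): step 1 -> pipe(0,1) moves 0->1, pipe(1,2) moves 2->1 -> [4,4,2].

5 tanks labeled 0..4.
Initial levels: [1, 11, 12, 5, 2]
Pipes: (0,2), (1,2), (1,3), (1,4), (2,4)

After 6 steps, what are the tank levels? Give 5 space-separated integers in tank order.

Answer: 6 8 6 6 5

Derivation:
Step 1: flows [2->0,2->1,1->3,1->4,2->4] -> levels [2 10 9 6 4]
Step 2: flows [2->0,1->2,1->3,1->4,2->4] -> levels [3 7 8 7 6]
Step 3: flows [2->0,2->1,1=3,1->4,2->4] -> levels [4 7 5 7 8]
Step 4: flows [2->0,1->2,1=3,4->1,4->2] -> levels [5 7 6 7 6]
Step 5: flows [2->0,1->2,1=3,1->4,2=4] -> levels [6 5 6 7 7]
Step 6: flows [0=2,2->1,3->1,4->1,4->2] -> levels [6 8 6 6 5]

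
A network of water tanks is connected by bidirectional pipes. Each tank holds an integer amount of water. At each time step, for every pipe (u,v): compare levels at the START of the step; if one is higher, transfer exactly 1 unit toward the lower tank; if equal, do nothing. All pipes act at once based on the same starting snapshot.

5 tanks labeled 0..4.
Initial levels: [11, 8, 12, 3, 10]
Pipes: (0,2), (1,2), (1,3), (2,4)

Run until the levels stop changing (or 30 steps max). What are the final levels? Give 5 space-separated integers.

Step 1: flows [2->0,2->1,1->3,2->4] -> levels [12 8 9 4 11]
Step 2: flows [0->2,2->1,1->3,4->2] -> levels [11 8 10 5 10]
Step 3: flows [0->2,2->1,1->3,2=4] -> levels [10 8 10 6 10]
Step 4: flows [0=2,2->1,1->3,2=4] -> levels [10 8 9 7 10]
Step 5: flows [0->2,2->1,1->3,4->2] -> levels [9 8 10 8 9]
Step 6: flows [2->0,2->1,1=3,2->4] -> levels [10 9 7 8 10]
Step 7: flows [0->2,1->2,1->3,4->2] -> levels [9 7 10 9 9]
Step 8: flows [2->0,2->1,3->1,2->4] -> levels [10 9 7 8 10]
  -> period-2 cycle: step 8 state = step 6 state; never stabilizes
  -> state at step 30: (30-6) mod 2 = 0, same as step 6 -> [10 9 7 8 10]

Answer: 10 9 7 8 10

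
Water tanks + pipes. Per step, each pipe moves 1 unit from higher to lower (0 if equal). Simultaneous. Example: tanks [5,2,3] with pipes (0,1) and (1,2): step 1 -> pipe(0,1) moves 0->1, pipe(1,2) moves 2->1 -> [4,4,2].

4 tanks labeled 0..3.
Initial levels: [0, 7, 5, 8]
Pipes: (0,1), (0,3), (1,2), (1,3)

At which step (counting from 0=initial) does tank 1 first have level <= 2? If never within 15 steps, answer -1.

Step 1: flows [1->0,3->0,1->2,3->1] -> levels [2 6 6 6]
Step 2: flows [1->0,3->0,1=2,1=3] -> levels [4 5 6 5]
Step 3: flows [1->0,3->0,2->1,1=3] -> levels [6 5 5 4]
Step 4: flows [0->1,0->3,1=2,1->3] -> levels [4 5 5 6]
Step 5: flows [1->0,3->0,1=2,3->1] -> levels [6 5 5 4]
  -> period-2 cycle (repeats step 3); tank 1 never drops to <=2
Tank 1 never reaches <=2 within 15 steps

Answer: -1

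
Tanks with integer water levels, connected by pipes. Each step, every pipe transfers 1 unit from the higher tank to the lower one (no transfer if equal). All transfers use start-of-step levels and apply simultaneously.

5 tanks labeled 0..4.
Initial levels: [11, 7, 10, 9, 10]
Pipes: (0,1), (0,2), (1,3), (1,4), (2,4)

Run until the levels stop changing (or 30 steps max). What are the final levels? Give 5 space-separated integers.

Step 1: flows [0->1,0->2,3->1,4->1,2=4] -> levels [9 10 11 8 9]
Step 2: flows [1->0,2->0,1->3,1->4,2->4] -> levels [11 7 9 9 11]
Step 3: flows [0->1,0->2,3->1,4->1,4->2] -> levels [9 10 11 8 9]
  -> period-2 cycle: step 3 state = step 1 state; never stabilizes
  -> state at step 30: (30-1) mod 2 = 1, same as step 2 -> [11 7 9 9 11]

Answer: 11 7 9 9 11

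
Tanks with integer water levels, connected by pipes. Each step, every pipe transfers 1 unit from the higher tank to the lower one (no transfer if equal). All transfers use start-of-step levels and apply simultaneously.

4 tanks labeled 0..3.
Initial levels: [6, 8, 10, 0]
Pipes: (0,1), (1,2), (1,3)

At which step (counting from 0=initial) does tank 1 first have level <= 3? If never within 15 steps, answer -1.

Answer: -1

Derivation:
Step 1: flows [1->0,2->1,1->3] -> levels [7 7 9 1]
Step 2: flows [0=1,2->1,1->3] -> levels [7 7 8 2]
Step 3: flows [0=1,2->1,1->3] -> levels [7 7 7 3]
Step 4: flows [0=1,1=2,1->3] -> levels [7 6 7 4]
Step 5: flows [0->1,2->1,1->3] -> levels [6 7 6 5]
Step 6: flows [1->0,1->2,1->3] -> levels [7 4 7 6]
Step 7: flows [0->1,2->1,3->1] -> levels [6 7 6 5]
  -> period-2 cycle (repeats step 5); tank 1 never drops to <=3
Tank 1 never reaches <=3 within 15 steps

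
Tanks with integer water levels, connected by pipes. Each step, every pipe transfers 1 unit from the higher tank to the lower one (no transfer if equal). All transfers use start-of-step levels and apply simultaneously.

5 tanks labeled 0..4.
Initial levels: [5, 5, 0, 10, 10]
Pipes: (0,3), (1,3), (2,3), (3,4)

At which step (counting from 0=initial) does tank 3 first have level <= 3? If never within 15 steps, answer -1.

Step 1: flows [3->0,3->1,3->2,3=4] -> levels [6 6 1 7 10]
Step 2: flows [3->0,3->1,3->2,4->3] -> levels [7 7 2 5 9]
Step 3: flows [0->3,1->3,3->2,4->3] -> levels [6 6 3 7 8]
Step 4: flows [3->0,3->1,3->2,4->3] -> levels [7 7 4 5 7]
Step 5: flows [0->3,1->3,3->2,4->3] -> levels [6 6 5 7 6]
Step 6: flows [3->0,3->1,3->2,3->4] -> levels [7 7 6 3 7]
Tank 3 first reaches <=3 at step 6

Answer: 6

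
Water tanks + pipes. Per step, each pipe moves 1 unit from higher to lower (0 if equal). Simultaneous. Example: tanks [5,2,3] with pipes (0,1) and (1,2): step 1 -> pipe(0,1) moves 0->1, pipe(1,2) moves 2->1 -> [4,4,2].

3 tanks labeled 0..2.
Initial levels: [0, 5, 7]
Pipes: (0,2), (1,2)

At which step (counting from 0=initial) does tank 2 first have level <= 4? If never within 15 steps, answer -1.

Answer: 3

Derivation:
Step 1: flows [2->0,2->1] -> levels [1 6 5]
Step 2: flows [2->0,1->2] -> levels [2 5 5]
Step 3: flows [2->0,1=2] -> levels [3 5 4]
Tank 2 first reaches <=4 at step 3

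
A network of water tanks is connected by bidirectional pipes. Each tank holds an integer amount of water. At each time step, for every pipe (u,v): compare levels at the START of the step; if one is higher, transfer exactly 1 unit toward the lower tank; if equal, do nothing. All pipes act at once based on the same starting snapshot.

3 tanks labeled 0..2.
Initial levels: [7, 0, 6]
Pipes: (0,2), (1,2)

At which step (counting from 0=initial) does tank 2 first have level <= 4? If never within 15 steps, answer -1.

Answer: 4

Derivation:
Step 1: flows [0->2,2->1] -> levels [6 1 6]
Step 2: flows [0=2,2->1] -> levels [6 2 5]
Step 3: flows [0->2,2->1] -> levels [5 3 5]
Step 4: flows [0=2,2->1] -> levels [5 4 4]
Tank 2 first reaches <=4 at step 4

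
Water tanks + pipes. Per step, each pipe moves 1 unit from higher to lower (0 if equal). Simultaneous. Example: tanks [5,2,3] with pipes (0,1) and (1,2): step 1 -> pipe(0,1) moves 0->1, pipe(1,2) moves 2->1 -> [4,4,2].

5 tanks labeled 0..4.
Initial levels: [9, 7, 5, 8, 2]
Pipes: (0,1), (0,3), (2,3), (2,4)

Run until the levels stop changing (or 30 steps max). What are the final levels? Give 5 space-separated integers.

Answer: 8 6 7 5 5

Derivation:
Step 1: flows [0->1,0->3,3->2,2->4] -> levels [7 8 5 8 3]
Step 2: flows [1->0,3->0,3->2,2->4] -> levels [9 7 5 6 4]
Step 3: flows [0->1,0->3,3->2,2->4] -> levels [7 8 5 6 5]
Step 4: flows [1->0,0->3,3->2,2=4] -> levels [7 7 6 6 5]
Step 5: flows [0=1,0->3,2=3,2->4] -> levels [6 7 5 7 6]
Step 6: flows [1->0,3->0,3->2,4->2] -> levels [8 6 7 5 5]
Step 7: flows [0->1,0->3,2->3,2->4] -> levels [6 7 5 7 6]
  -> period-2 cycle: step 7 state = step 5 state; never stabilizes
  -> state at step 30: (30-5) mod 2 = 1, same as step 6 -> [8 6 7 5 5]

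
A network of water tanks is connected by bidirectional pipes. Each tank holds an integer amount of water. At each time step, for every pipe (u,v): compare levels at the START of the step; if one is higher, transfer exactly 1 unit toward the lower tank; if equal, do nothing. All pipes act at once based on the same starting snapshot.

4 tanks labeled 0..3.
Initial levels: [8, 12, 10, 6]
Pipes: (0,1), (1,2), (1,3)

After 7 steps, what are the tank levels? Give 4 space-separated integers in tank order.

Step 1: flows [1->0,1->2,1->3] -> levels [9 9 11 7]
Step 2: flows [0=1,2->1,1->3] -> levels [9 9 10 8]
Step 3: flows [0=1,2->1,1->3] -> levels [9 9 9 9]
Step 4: flows [0=1,1=2,1=3] -> levels [9 9 9 9]
  -> stable; steps 5..7 unchanged -> [9 9 9 9]

Answer: 9 9 9 9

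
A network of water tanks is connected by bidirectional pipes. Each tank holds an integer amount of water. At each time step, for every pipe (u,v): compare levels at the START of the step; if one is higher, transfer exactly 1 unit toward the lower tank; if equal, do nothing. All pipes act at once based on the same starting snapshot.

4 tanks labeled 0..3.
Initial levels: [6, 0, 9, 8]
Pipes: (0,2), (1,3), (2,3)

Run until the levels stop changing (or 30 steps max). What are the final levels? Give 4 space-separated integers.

Answer: 6 5 5 7

Derivation:
Step 1: flows [2->0,3->1,2->3] -> levels [7 1 7 8]
Step 2: flows [0=2,3->1,3->2] -> levels [7 2 8 6]
Step 3: flows [2->0,3->1,2->3] -> levels [8 3 6 6]
Step 4: flows [0->2,3->1,2=3] -> levels [7 4 7 5]
Step 5: flows [0=2,3->1,2->3] -> levels [7 5 6 5]
Step 6: flows [0->2,1=3,2->3] -> levels [6 5 6 6]
Step 7: flows [0=2,3->1,2=3] -> levels [6 6 6 5]
Step 8: flows [0=2,1->3,2->3] -> levels [6 5 5 7]
Step 9: flows [0->2,3->1,3->2] -> levels [5 6 7 5]
Step 10: flows [2->0,1->3,2->3] -> levels [6 5 5 7]
  -> period-2 cycle: step 10 state = step 8 state; never stabilizes
  -> state at step 30: (30-8) mod 2 = 0, same as step 8 -> [6 5 5 7]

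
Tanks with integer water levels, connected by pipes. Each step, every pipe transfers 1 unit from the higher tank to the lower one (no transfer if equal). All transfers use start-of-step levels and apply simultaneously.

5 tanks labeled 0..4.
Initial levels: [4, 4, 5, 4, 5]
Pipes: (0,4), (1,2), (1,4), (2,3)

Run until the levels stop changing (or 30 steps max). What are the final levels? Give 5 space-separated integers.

Step 1: flows [4->0,2->1,4->1,2->3] -> levels [5 6 3 5 3]
Step 2: flows [0->4,1->2,1->4,3->2] -> levels [4 4 5 4 5]
  -> period-2 cycle: step 2 state = step 0 state; never stabilizes
  -> state at step 30: (30-0) mod 2 = 0, same as step 0 -> [4 4 5 4 5]

Answer: 4 4 5 4 5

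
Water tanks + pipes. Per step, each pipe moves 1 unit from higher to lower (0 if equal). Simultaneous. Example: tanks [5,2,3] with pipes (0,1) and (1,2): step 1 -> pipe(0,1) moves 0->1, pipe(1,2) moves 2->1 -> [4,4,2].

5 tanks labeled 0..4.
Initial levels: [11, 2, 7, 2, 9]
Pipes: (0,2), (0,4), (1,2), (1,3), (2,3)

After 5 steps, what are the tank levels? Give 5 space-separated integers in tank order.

Answer: 7 5 6 5 8

Derivation:
Step 1: flows [0->2,0->4,2->1,1=3,2->3] -> levels [9 3 6 3 10]
Step 2: flows [0->2,4->0,2->1,1=3,2->3] -> levels [9 4 5 4 9]
Step 3: flows [0->2,0=4,2->1,1=3,2->3] -> levels [8 5 4 5 9]
Step 4: flows [0->2,4->0,1->2,1=3,3->2] -> levels [8 4 7 4 8]
Step 5: flows [0->2,0=4,2->1,1=3,2->3] -> levels [7 5 6 5 8]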